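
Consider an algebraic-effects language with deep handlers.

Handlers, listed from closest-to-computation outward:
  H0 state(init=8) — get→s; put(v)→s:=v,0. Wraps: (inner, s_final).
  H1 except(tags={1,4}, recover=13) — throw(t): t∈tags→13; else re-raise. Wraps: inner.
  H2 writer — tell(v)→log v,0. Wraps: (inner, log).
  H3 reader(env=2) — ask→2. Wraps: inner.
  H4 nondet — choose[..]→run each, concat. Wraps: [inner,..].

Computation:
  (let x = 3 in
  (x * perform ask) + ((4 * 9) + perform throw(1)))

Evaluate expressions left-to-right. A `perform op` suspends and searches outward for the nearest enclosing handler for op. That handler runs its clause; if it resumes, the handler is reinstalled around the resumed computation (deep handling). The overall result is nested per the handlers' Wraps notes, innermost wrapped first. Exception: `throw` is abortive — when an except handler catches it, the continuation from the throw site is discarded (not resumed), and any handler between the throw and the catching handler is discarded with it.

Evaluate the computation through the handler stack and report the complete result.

Evaluation trace:
ask @ H3 ⇒ 2
throw(1) @ H1 caught ⇒ 13
H2 returns (13, ())
H3 returns (13, ())
H4 returns [(13, ())]
= [(13, ())]

Answer: [(13, ())]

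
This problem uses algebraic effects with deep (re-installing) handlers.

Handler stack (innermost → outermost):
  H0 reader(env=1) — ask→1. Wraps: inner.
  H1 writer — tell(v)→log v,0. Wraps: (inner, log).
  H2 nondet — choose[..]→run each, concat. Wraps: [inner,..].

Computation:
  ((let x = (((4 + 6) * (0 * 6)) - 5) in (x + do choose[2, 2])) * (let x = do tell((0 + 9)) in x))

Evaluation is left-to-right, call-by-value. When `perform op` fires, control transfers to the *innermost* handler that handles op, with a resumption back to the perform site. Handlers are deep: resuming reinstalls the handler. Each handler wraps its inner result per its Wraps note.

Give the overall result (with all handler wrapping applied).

Working:
choose[2, 2] @ H2
  branch[0] choose=2:
    tell(9) @ H1 ⇒ log+=9
    H0 returns 0
    H1 returns (0, (9))
    H2 returns [(0, (9))]
  branch[1] choose=2:
    tell(9) @ H1 ⇒ log+=9
    H0 returns 0
    H1 returns (0, (9))
    H2 returns [(0, (9))]
= [(0, (9)), (0, (9))]

Answer: [(0, (9)), (0, (9))]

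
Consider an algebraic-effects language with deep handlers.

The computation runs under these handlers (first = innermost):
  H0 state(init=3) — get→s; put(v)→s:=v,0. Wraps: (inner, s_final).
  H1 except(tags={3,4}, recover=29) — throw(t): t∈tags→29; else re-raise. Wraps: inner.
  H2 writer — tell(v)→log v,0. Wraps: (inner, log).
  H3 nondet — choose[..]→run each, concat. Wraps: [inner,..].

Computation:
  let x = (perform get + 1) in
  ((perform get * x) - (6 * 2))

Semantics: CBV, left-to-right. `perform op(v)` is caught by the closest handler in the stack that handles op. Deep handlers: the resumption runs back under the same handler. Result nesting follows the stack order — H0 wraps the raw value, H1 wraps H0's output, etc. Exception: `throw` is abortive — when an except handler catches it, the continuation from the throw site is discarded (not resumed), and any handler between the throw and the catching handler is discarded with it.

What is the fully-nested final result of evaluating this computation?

Step-by-step:
get @ H0 ⇒ 3
get @ H0 ⇒ 3
H0 returns (0, 3)
H1 returns (0, 3)
H2 returns ((0, 3), ())
H3 returns [((0, 3), ())]
= [((0, 3), ())]

Answer: [((0, 3), ())]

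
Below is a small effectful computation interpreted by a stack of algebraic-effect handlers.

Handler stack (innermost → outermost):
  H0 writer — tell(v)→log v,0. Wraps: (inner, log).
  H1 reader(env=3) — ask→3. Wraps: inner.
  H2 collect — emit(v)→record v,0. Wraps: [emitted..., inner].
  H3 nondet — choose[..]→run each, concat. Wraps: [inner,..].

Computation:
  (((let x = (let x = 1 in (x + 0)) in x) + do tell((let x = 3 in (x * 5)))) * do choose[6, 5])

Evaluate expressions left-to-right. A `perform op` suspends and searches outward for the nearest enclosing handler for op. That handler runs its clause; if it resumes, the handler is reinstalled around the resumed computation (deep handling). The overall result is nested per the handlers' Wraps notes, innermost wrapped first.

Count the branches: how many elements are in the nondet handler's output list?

Working:
tell(15) @ H0 ⇒ log+=15
choose[6, 5] @ H3
  branch[0] choose=6:
    H0 returns (6, (15))
    H1 returns (6, (15))
    H2 returns [(6, (15))]
    H3 returns [[(6, (15))]]
  branch[1] choose=5:
    H0 returns (5, (15))
    H1 returns (5, (15))
    H2 returns [(5, (15))]
    H3 returns [[(5, (15))]]
= [[(6, (15))], [(5, (15))]]

Answer: 2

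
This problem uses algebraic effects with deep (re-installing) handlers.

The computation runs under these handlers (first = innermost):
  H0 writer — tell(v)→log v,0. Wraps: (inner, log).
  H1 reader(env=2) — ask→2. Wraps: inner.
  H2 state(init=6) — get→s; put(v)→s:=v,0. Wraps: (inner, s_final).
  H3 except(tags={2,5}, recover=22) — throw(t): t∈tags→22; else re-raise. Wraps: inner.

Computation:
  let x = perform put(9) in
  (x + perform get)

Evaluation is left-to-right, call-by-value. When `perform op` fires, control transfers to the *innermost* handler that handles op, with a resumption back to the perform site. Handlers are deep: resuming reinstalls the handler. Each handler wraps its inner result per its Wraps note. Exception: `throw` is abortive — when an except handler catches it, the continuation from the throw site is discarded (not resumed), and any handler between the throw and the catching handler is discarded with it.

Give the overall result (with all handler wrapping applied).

Working:
put(9) @ H2 ⇒ s:=9
get @ H2 ⇒ 9
H0 returns (9, ())
H1 returns (9, ())
H2 returns ((9, ()), 9)
H3 returns ((9, ()), 9)
= ((9, ()), 9)

Answer: ((9, ()), 9)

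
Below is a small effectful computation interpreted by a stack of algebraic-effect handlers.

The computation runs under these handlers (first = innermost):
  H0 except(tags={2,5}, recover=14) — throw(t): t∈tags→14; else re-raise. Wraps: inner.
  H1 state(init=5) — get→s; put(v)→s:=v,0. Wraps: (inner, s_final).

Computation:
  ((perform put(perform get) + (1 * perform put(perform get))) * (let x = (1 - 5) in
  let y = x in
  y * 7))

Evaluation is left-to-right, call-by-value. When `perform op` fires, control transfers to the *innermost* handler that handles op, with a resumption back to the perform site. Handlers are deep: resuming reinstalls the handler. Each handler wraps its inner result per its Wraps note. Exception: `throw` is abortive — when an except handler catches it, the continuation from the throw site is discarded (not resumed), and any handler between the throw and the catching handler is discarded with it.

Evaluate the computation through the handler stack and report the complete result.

Answer: (0, 5)

Working:
get @ H1 ⇒ 5
put(5) @ H1 ⇒ s:=5
get @ H1 ⇒ 5
put(5) @ H1 ⇒ s:=5
H0 returns 0
H1 returns (0, 5)
= (0, 5)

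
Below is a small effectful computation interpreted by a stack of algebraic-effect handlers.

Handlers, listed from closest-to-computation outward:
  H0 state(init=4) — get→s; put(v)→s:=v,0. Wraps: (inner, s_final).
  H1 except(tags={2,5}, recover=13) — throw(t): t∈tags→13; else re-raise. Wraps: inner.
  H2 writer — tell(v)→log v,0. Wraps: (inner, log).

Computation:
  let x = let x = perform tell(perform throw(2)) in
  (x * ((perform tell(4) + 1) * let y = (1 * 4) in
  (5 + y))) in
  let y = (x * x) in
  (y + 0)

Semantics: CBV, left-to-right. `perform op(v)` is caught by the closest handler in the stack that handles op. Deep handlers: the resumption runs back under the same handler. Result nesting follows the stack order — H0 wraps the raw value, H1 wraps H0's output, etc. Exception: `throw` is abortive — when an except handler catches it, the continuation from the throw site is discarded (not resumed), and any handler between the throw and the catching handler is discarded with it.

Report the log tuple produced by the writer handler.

Step-by-step:
throw(2) @ H1 caught ⇒ 13
H2 returns (13, ())
= (13, ())

Answer: ()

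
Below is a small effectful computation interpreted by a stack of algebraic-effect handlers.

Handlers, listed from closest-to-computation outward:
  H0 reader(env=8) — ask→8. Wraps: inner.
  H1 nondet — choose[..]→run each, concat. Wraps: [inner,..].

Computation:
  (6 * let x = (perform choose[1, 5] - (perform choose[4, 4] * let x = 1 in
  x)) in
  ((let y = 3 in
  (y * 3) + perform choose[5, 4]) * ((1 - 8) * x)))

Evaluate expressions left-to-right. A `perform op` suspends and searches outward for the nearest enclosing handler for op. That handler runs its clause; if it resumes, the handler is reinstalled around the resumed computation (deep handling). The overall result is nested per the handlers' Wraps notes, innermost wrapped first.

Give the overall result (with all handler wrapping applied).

Answer: [1764, 1638, 1764, 1638, -588, -546, -588, -546]

Evaluation trace:
choose[1, 5] @ H1
  branch[0] choose=1:
    choose[4, 4] @ H1
      branch[0] choose=4:
        choose[5, 4] @ H1
          branch[0] choose=5:
            H0 returns 1764
            H1 returns [1764]
          branch[1] choose=4:
            H0 returns 1638
            H1 returns [1638]
      branch[1] choose=4:
        choose[5, 4] @ H1
          branch[0] choose=5:
            H0 returns 1764
            H1 returns [1764]
          branch[1] choose=4:
            H0 returns 1638
            H1 returns [1638]
  branch[1] choose=5:
    choose[4, 4] @ H1
      branch[0] choose=4:
        choose[5, 4] @ H1
          branch[0] choose=5:
            H0 returns -588
            H1 returns [-588]
          branch[1] choose=4:
            H0 returns -546
            H1 returns [-546]
      branch[1] choose=4:
        choose[5, 4] @ H1
          branch[0] choose=5:
            H0 returns -588
            H1 returns [-588]
          branch[1] choose=4:
            H0 returns -546
            H1 returns [-546]
= [1764, 1638, 1764, 1638, -588, -546, -588, -546]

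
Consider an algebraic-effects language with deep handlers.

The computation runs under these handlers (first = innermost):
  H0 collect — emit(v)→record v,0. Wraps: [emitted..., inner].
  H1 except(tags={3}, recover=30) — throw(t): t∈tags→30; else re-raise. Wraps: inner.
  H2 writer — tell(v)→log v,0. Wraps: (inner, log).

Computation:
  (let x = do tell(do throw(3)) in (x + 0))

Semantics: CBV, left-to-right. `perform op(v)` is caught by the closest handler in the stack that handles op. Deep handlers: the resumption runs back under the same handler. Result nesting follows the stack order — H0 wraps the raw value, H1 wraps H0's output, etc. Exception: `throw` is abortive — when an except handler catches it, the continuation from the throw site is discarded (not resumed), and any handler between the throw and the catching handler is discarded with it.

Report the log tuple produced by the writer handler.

Step-by-step:
throw(3) @ H1 caught ⇒ 30
H2 returns (30, ())
= (30, ())

Answer: ()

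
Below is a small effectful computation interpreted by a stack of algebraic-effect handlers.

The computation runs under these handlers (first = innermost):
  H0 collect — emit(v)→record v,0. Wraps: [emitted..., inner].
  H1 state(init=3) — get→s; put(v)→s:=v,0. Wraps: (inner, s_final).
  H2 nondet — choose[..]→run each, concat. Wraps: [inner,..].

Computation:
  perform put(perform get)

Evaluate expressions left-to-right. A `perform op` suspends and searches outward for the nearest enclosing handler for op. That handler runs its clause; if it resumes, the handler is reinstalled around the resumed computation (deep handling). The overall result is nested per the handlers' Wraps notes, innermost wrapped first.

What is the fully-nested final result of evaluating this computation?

Answer: [([0], 3)]

Evaluation trace:
get @ H1 ⇒ 3
put(3) @ H1 ⇒ s:=3
H0 returns [0]
H1 returns ([0], 3)
H2 returns [([0], 3)]
= [([0], 3)]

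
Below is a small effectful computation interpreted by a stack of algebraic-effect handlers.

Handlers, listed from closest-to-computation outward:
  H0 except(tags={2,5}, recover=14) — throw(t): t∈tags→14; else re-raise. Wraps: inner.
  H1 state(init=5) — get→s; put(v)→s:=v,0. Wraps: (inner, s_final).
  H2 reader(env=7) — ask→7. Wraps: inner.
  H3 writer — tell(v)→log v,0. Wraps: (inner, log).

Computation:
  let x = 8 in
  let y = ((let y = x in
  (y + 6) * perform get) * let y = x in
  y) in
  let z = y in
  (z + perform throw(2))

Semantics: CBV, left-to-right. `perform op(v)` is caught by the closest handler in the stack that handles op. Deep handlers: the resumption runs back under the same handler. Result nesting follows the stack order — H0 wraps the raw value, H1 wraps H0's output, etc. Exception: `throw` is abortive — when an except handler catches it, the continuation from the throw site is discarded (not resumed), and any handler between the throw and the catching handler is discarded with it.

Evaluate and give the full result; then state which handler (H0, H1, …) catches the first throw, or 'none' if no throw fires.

Answer: ((14, 5), ()) ; first throw caught by: H0

Working:
get @ H1 ⇒ 5
throw(2) @ H0 caught ⇒ 14
H1 returns (14, 5)
H2 returns (14, 5)
H3 returns ((14, 5), ())
= ((14, 5), ())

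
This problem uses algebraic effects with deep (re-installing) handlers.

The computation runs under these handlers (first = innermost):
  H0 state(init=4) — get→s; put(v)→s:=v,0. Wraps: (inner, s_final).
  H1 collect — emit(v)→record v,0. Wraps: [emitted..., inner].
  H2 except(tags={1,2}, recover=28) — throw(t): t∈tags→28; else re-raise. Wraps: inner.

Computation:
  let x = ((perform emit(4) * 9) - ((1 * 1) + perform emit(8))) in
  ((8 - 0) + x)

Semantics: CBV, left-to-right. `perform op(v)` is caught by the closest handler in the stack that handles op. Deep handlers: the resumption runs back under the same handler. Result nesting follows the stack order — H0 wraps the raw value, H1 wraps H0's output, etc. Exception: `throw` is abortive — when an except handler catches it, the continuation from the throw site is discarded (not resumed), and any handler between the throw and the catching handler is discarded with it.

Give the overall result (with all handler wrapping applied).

Answer: [4, 8, (7, 4)]

Step-by-step:
emit(4) @ H1 ⇒ out+=4
emit(8) @ H1 ⇒ out+=8
H0 returns (7, 4)
H1 returns [4, 8, (7, 4)]
H2 returns [4, 8, (7, 4)]
= [4, 8, (7, 4)]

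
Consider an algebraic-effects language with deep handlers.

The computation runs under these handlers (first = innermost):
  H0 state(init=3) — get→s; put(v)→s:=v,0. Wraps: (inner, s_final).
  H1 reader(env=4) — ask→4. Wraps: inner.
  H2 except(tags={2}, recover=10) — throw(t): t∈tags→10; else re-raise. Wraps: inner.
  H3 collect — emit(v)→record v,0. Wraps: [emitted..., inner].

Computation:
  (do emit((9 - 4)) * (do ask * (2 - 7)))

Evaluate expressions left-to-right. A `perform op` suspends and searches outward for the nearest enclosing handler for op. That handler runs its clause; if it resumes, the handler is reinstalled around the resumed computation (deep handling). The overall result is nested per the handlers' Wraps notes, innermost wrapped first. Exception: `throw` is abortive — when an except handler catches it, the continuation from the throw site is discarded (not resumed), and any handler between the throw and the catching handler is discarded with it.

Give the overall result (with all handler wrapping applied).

Step-by-step:
emit(5) @ H3 ⇒ out+=5
ask @ H1 ⇒ 4
H0 returns (0, 3)
H1 returns (0, 3)
H2 returns (0, 3)
H3 returns [5, (0, 3)]
= [5, (0, 3)]

Answer: [5, (0, 3)]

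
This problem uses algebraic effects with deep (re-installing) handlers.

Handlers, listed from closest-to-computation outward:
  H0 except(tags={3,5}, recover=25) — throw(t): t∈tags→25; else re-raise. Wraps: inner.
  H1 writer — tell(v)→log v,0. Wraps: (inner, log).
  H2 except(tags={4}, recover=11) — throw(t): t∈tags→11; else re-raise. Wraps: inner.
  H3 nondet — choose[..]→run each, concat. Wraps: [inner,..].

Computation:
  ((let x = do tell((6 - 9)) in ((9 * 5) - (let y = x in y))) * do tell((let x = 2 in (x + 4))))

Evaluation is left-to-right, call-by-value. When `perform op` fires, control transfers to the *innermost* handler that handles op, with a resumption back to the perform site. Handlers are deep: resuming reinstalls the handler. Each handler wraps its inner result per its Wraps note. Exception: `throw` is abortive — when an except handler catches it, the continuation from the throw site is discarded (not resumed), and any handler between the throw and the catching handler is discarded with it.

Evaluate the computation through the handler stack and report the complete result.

Answer: [(0, (-3, 6))]

Step-by-step:
tell(-3) @ H1 ⇒ log+=-3
tell(6) @ H1 ⇒ log+=6
H0 returns 0
H1 returns (0, (-3, 6))
H2 returns (0, (-3, 6))
H3 returns [(0, (-3, 6))]
= [(0, (-3, 6))]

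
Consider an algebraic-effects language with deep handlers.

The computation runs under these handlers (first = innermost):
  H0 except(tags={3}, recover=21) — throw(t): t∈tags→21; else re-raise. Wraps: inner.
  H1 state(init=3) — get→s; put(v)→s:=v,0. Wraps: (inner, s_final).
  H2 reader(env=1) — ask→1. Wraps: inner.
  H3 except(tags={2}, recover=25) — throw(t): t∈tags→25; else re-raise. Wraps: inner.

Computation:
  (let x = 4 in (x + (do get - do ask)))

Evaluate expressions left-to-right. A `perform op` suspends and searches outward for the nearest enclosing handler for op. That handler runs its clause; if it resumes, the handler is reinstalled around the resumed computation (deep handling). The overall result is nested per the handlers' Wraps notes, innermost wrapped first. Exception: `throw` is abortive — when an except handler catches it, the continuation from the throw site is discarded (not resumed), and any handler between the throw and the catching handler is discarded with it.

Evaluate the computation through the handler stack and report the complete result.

Step-by-step:
get @ H1 ⇒ 3
ask @ H2 ⇒ 1
H0 returns 6
H1 returns (6, 3)
H2 returns (6, 3)
H3 returns (6, 3)
= (6, 3)

Answer: (6, 3)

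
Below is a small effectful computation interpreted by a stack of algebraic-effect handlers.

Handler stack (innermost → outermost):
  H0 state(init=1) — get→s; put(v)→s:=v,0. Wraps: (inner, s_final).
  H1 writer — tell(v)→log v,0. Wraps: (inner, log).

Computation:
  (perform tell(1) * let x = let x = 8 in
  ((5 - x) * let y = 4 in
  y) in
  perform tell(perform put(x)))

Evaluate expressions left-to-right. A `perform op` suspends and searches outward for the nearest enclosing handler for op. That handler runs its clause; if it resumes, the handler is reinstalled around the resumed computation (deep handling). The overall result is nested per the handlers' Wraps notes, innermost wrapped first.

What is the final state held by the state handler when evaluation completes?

Answer: -12

Evaluation trace:
tell(1) @ H1 ⇒ log+=1
put(-12) @ H0 ⇒ s:=-12
tell(0) @ H1 ⇒ log+=0
H0 returns (0, -12)
H1 returns ((0, -12), (1, 0))
= ((0, -12), (1, 0))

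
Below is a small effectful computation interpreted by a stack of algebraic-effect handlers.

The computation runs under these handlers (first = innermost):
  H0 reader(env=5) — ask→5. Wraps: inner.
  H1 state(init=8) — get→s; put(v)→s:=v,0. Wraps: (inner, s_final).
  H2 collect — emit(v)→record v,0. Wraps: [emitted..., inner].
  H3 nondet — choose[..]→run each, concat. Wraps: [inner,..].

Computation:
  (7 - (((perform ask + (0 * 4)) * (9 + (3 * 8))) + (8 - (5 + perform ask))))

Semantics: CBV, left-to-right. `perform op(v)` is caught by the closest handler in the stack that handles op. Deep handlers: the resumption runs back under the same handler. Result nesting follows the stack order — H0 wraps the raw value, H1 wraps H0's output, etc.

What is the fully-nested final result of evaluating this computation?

Evaluation trace:
ask @ H0 ⇒ 5
ask @ H0 ⇒ 5
H0 returns -156
H1 returns (-156, 8)
H2 returns [(-156, 8)]
H3 returns [[(-156, 8)]]
= [[(-156, 8)]]

Answer: [[(-156, 8)]]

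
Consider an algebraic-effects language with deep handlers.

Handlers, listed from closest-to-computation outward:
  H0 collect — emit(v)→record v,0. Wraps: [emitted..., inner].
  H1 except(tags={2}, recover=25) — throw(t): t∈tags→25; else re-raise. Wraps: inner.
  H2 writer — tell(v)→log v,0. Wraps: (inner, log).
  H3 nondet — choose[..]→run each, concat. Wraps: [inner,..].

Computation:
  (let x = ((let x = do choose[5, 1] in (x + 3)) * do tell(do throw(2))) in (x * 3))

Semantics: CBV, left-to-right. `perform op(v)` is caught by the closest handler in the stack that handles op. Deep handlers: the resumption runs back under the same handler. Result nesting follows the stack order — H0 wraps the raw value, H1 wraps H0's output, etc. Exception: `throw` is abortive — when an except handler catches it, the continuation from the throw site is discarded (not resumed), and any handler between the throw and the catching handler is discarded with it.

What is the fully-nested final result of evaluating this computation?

Answer: [(25, ()), (25, ())]

Step-by-step:
choose[5, 1] @ H3
  branch[0] choose=5:
    throw(2) @ H1 caught ⇒ 25
    H2 returns (25, ())
    H3 returns [(25, ())]
  branch[1] choose=1:
    throw(2) @ H1 caught ⇒ 25
    H2 returns (25, ())
    H3 returns [(25, ())]
= [(25, ()), (25, ())]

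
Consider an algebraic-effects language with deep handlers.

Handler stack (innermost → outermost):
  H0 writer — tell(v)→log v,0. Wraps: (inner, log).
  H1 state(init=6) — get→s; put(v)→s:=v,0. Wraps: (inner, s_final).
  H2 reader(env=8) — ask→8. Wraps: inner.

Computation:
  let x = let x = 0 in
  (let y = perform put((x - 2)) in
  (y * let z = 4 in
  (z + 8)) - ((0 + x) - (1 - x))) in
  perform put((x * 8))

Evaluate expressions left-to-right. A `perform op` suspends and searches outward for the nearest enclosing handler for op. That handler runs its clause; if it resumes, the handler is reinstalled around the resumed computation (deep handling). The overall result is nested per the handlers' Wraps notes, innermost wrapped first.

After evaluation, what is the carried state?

Evaluation trace:
put(-2) @ H1 ⇒ s:=-2
put(8) @ H1 ⇒ s:=8
H0 returns (0, ())
H1 returns ((0, ()), 8)
H2 returns ((0, ()), 8)
= ((0, ()), 8)

Answer: 8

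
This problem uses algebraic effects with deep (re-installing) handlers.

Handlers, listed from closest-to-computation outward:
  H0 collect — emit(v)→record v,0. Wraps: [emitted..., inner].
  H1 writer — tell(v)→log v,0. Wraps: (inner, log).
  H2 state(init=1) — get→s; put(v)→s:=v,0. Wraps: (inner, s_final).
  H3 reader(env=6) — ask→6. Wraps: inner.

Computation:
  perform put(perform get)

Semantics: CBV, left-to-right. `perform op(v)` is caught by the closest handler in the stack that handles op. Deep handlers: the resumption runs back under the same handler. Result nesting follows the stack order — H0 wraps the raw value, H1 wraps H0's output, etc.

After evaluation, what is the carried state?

Answer: 1

Step-by-step:
get @ H2 ⇒ 1
put(1) @ H2 ⇒ s:=1
H0 returns [0]
H1 returns ([0], ())
H2 returns (([0], ()), 1)
H3 returns (([0], ()), 1)
= (([0], ()), 1)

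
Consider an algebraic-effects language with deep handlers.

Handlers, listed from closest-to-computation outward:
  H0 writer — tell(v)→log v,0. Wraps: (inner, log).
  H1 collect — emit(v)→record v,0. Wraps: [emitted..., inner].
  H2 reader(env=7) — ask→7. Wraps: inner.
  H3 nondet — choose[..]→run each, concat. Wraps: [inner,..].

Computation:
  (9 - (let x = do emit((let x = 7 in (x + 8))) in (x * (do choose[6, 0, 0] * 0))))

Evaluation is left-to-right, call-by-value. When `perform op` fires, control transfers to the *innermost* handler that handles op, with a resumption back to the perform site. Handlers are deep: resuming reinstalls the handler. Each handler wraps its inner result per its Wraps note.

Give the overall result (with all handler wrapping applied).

Evaluation trace:
emit(15) @ H1 ⇒ out+=15
choose[6, 0, 0] @ H3
  branch[0] choose=6:
    H0 returns (9, ())
    H1 returns [15, (9, ())]
    H2 returns [15, (9, ())]
    H3 returns [[15, (9, ())]]
  branch[1] choose=0:
    H0 returns (9, ())
    H1 returns [15, (9, ())]
    H2 returns [15, (9, ())]
    H3 returns [[15, (9, ())]]
  branch[2] choose=0:
    H0 returns (9, ())
    H1 returns [15, (9, ())]
    H2 returns [15, (9, ())]
    H3 returns [[15, (9, ())]]
= [[15, (9, ())], [15, (9, ())], [15, (9, ())]]

Answer: [[15, (9, ())], [15, (9, ())], [15, (9, ())]]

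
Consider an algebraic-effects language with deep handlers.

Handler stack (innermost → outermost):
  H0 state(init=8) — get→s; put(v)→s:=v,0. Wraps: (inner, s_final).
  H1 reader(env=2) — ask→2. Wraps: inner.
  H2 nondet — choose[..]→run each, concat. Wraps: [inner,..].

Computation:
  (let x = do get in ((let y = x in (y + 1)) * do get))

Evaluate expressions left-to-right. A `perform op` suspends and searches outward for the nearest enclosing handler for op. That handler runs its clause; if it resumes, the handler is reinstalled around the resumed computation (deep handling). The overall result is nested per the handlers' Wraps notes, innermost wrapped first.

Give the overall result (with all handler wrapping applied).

Step-by-step:
get @ H0 ⇒ 8
get @ H0 ⇒ 8
H0 returns (72, 8)
H1 returns (72, 8)
H2 returns [(72, 8)]
= [(72, 8)]

Answer: [(72, 8)]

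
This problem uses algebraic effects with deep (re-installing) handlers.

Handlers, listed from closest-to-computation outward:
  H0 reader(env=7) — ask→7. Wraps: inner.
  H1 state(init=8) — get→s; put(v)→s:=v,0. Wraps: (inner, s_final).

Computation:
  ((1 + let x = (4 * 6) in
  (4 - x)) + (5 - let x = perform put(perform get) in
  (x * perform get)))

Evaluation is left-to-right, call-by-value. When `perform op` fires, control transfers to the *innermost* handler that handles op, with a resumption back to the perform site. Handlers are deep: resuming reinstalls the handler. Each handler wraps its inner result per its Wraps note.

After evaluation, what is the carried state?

Answer: 8

Step-by-step:
get @ H1 ⇒ 8
put(8) @ H1 ⇒ s:=8
get @ H1 ⇒ 8
H0 returns -14
H1 returns (-14, 8)
= (-14, 8)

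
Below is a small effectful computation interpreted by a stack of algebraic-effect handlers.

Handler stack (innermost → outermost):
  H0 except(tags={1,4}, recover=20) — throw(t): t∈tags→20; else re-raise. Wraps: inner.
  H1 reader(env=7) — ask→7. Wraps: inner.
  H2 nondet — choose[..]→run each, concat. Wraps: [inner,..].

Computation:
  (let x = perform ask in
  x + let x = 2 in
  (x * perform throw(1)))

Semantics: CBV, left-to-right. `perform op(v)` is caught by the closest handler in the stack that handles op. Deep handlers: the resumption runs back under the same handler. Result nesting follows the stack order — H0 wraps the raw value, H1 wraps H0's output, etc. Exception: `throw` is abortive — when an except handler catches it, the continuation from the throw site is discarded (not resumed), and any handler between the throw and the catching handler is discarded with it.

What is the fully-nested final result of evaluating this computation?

Answer: [20]

Evaluation trace:
ask @ H1 ⇒ 7
throw(1) @ H0 caught ⇒ 20
H1 returns 20
H2 returns [20]
= [20]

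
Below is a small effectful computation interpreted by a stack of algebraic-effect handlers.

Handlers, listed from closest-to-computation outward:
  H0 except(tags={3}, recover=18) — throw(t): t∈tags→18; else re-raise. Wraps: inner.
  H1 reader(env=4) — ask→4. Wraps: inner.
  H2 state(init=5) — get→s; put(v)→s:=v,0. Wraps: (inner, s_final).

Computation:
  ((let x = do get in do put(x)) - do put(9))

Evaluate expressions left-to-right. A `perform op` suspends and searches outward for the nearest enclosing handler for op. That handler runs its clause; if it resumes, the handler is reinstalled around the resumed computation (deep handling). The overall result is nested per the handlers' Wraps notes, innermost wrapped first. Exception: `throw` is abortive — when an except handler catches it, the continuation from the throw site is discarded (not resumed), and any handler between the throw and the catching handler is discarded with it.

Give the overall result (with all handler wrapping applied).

Answer: (0, 9)

Evaluation trace:
get @ H2 ⇒ 5
put(5) @ H2 ⇒ s:=5
put(9) @ H2 ⇒ s:=9
H0 returns 0
H1 returns 0
H2 returns (0, 9)
= (0, 9)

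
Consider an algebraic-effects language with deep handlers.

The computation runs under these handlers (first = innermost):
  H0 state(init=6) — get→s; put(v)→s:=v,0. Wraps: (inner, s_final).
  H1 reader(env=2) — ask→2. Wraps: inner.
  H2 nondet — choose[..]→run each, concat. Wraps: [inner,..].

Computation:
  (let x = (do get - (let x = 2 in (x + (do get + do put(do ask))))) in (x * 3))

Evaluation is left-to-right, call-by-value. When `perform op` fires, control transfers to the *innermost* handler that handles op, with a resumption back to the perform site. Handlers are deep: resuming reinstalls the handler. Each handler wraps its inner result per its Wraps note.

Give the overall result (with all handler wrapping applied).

Step-by-step:
get @ H0 ⇒ 6
get @ H0 ⇒ 6
ask @ H1 ⇒ 2
put(2) @ H0 ⇒ s:=2
H0 returns (-6, 2)
H1 returns (-6, 2)
H2 returns [(-6, 2)]
= [(-6, 2)]

Answer: [(-6, 2)]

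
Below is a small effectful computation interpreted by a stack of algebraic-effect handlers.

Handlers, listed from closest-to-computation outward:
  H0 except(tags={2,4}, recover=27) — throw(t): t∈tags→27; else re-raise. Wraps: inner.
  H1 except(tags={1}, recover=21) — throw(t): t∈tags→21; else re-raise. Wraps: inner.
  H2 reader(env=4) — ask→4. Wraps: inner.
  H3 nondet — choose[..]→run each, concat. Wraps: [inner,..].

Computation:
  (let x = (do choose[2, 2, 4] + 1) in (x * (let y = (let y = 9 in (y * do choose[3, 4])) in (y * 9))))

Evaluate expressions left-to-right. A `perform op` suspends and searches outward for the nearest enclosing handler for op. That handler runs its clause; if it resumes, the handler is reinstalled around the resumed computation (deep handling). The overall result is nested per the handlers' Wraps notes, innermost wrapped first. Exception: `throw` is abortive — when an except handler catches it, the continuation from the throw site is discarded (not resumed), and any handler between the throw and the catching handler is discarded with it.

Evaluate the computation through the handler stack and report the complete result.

Evaluation trace:
choose[2, 2, 4] @ H3
  branch[0] choose=2:
    choose[3, 4] @ H3
      branch[0] choose=3:
        H0 returns 729
        H1 returns 729
        H2 returns 729
        H3 returns [729]
      branch[1] choose=4:
        H0 returns 972
        H1 returns 972
        H2 returns 972
        H3 returns [972]
  branch[1] choose=2:
    choose[3, 4] @ H3
      branch[0] choose=3:
        H0 returns 729
        H1 returns 729
        H2 returns 729
        H3 returns [729]
      branch[1] choose=4:
        H0 returns 972
        H1 returns 972
        H2 returns 972
        H3 returns [972]
  branch[2] choose=4:
    choose[3, 4] @ H3
      branch[0] choose=3:
        H0 returns 1215
        H1 returns 1215
        H2 returns 1215
        H3 returns [1215]
      branch[1] choose=4:
        H0 returns 1620
        H1 returns 1620
        H2 returns 1620
        H3 returns [1620]
= [729, 972, 729, 972, 1215, 1620]

Answer: [729, 972, 729, 972, 1215, 1620]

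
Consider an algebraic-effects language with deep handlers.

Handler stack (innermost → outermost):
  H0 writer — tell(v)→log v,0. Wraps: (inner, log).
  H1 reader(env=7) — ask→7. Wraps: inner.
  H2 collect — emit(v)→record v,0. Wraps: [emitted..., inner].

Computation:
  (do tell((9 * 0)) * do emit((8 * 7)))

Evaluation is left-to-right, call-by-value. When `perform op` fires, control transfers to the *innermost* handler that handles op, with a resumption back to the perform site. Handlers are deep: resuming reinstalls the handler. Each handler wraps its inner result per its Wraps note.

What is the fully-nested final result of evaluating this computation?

Answer: [56, (0, (0))]

Working:
tell(0) @ H0 ⇒ log+=0
emit(56) @ H2 ⇒ out+=56
H0 returns (0, (0))
H1 returns (0, (0))
H2 returns [56, (0, (0))]
= [56, (0, (0))]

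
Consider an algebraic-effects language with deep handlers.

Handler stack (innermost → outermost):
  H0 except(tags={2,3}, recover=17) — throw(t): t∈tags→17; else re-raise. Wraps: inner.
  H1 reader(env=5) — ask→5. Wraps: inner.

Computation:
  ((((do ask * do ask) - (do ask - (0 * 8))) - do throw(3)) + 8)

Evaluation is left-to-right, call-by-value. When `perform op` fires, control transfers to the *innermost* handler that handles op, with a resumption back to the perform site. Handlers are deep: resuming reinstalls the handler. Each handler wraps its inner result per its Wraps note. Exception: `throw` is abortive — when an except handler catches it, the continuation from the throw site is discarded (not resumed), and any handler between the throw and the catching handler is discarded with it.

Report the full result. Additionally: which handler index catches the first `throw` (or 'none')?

Step-by-step:
ask @ H1 ⇒ 5
ask @ H1 ⇒ 5
ask @ H1 ⇒ 5
throw(3) @ H0 caught ⇒ 17
H1 returns 17
= 17

Answer: 17 ; first throw caught by: H0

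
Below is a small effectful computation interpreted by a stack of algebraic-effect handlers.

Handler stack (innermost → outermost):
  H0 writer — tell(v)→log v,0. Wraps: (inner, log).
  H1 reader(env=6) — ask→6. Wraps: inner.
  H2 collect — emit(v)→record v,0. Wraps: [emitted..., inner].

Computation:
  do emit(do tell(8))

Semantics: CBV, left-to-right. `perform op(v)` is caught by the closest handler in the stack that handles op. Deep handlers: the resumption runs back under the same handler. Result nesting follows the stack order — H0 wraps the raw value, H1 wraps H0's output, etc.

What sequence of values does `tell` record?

Answer: (8)

Working:
tell(8) @ H0 ⇒ log+=8
emit(0) @ H2 ⇒ out+=0
H0 returns (0, (8))
H1 returns (0, (8))
H2 returns [0, (0, (8))]
= [0, (0, (8))]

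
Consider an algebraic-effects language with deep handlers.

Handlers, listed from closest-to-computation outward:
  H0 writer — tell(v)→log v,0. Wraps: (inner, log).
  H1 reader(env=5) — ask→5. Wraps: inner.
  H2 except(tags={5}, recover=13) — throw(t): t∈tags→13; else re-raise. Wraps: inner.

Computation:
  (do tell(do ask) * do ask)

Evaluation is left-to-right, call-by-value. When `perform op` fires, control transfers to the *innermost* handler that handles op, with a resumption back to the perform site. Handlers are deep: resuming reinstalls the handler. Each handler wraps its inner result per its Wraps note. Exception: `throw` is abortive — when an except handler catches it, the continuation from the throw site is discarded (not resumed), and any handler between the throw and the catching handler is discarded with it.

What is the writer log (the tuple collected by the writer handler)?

Answer: (5)

Step-by-step:
ask @ H1 ⇒ 5
tell(5) @ H0 ⇒ log+=5
ask @ H1 ⇒ 5
H0 returns (0, (5))
H1 returns (0, (5))
H2 returns (0, (5))
= (0, (5))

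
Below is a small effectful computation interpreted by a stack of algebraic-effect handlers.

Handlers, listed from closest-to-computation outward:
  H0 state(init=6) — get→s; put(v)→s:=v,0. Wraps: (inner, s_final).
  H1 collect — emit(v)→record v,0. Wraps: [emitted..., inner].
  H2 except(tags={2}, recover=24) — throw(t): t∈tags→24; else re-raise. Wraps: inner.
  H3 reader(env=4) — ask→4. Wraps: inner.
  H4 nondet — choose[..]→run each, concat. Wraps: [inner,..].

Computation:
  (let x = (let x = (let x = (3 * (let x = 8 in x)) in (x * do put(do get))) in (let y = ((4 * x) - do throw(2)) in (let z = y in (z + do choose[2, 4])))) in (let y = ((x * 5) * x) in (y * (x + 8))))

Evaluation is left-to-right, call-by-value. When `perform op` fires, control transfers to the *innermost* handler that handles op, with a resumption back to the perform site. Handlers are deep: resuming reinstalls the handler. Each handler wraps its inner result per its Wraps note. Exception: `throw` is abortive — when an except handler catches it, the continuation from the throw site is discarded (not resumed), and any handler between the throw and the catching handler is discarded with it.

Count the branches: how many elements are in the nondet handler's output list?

Working:
get @ H0 ⇒ 6
put(6) @ H0 ⇒ s:=6
throw(2) @ H2 caught ⇒ 24
H3 returns 24
H4 returns [24]
= [24]

Answer: 1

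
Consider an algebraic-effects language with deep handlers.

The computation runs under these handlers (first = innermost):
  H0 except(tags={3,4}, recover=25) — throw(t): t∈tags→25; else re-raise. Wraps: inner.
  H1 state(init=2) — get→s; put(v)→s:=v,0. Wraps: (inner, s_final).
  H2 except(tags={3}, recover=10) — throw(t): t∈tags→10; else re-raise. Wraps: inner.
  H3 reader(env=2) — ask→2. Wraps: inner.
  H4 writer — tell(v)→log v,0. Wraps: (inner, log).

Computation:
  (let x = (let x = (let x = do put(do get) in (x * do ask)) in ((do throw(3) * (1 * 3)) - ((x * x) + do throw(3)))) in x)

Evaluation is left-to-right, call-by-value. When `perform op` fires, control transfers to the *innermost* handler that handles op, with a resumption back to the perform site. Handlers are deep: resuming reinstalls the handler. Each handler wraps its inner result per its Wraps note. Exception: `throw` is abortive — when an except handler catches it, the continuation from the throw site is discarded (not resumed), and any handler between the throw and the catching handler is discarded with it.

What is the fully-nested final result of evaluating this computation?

Answer: ((25, 2), ())

Step-by-step:
get @ H1 ⇒ 2
put(2) @ H1 ⇒ s:=2
ask @ H3 ⇒ 2
throw(3) @ H0 caught ⇒ 25
H1 returns (25, 2)
H2 returns (25, 2)
H3 returns (25, 2)
H4 returns ((25, 2), ())
= ((25, 2), ())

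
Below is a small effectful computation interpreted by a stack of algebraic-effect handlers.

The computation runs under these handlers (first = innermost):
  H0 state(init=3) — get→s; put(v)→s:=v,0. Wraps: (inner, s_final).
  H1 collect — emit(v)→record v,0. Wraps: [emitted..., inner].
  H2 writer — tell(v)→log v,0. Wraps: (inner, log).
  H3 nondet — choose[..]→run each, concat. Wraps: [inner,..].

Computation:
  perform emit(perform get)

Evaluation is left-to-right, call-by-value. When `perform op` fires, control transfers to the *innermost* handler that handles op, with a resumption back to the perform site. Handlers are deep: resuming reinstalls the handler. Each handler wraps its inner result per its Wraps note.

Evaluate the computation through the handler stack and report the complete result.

Step-by-step:
get @ H0 ⇒ 3
emit(3) @ H1 ⇒ out+=3
H0 returns (0, 3)
H1 returns [3, (0, 3)]
H2 returns ([3, (0, 3)], ())
H3 returns [([3, (0, 3)], ())]
= [([3, (0, 3)], ())]

Answer: [([3, (0, 3)], ())]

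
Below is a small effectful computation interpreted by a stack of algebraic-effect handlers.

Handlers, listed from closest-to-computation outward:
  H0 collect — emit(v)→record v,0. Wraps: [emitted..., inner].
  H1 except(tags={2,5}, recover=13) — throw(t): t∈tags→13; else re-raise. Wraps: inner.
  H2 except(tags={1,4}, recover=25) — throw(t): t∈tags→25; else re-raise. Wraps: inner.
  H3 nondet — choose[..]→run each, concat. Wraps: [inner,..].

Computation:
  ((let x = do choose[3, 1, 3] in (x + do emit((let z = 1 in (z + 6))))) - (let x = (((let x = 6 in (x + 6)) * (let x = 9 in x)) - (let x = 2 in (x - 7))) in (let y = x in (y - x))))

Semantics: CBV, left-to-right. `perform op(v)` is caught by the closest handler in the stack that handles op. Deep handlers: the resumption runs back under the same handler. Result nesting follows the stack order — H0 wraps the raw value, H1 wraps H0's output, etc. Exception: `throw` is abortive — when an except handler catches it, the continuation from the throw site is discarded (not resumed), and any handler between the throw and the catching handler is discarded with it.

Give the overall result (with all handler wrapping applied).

Answer: [[7, 3], [7, 1], [7, 3]]

Working:
choose[3, 1, 3] @ H3
  branch[0] choose=3:
    emit(7) @ H0 ⇒ out+=7
    H0 returns [7, 3]
    H1 returns [7, 3]
    H2 returns [7, 3]
    H3 returns [[7, 3]]
  branch[1] choose=1:
    emit(7) @ H0 ⇒ out+=7
    H0 returns [7, 1]
    H1 returns [7, 1]
    H2 returns [7, 1]
    H3 returns [[7, 1]]
  branch[2] choose=3:
    emit(7) @ H0 ⇒ out+=7
    H0 returns [7, 3]
    H1 returns [7, 3]
    H2 returns [7, 3]
    H3 returns [[7, 3]]
= [[7, 3], [7, 1], [7, 3]]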